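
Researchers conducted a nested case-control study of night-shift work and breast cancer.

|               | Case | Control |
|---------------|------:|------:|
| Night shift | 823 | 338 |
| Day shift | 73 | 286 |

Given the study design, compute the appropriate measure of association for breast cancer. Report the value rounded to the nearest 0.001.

Cells: a = 823, b = 338, c = 73, d = 286.
This is a nested case-control study: participants were sampled on outcome status, so risks in the source population cannot be estimated directly — relative risk is not valid here. The odds ratio is the appropriate measure.
OR = (a·d)/(b·c) = (823 × 286) / (338 × 73) = 235378 / 24674 = 9.53952

9.540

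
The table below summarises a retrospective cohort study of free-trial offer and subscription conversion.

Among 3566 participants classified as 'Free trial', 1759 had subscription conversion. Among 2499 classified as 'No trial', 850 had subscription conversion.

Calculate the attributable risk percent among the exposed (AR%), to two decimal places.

From the description: a = 1759, b = 1807, c = 850, d = 1649.
Risk in exposed = 1759/3566 = 0.49327; risk in unexposed = 850/2499 = 0.34014.
RR = 0.49327/0.34014 = 1.45021
AR% = (RR − 1)/RR × 100 = (1.45021 − 1)/1.45021 × 100 = 31.0446%

31.04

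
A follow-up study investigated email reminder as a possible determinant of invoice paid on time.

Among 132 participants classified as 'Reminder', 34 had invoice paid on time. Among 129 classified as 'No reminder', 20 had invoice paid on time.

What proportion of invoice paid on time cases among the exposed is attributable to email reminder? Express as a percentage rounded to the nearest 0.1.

From the description: a = 34, b = 98, c = 20, d = 109.
Risk in exposed = 34/132 = 0.25758; risk in unexposed = 20/129 = 0.15504.
RR = 0.25758/0.15504 = 1.66136
AR% = (RR − 1)/RR × 100 = (1.66136 − 1)/1.66136 × 100 = 39.8085%

39.8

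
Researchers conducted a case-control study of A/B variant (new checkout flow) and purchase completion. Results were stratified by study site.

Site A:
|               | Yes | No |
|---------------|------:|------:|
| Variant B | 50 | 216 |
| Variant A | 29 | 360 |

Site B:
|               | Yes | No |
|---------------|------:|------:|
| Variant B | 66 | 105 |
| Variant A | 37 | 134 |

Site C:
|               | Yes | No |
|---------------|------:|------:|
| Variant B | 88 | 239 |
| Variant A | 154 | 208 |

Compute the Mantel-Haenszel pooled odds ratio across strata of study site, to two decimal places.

1.07

OR_MH = Σ(aᵢdᵢ/nᵢ) / Σ(bᵢcᵢ/nᵢ), where nᵢ is the stratum total.
Stratum 1 (Site A): n = 655; a·d/n = 50·360/655 = 27.4809; b·c/n = 216·29/655 = 9.5634
Stratum 2 (Site B): n = 342; a·d/n = 66·134/342 = 25.8596; b·c/n = 105·37/342 = 11.3596
Stratum 3 (Site C): n = 689; a·d/n = 88·208/689 = 26.5660; b·c/n = 239·154/689 = 53.4194
OR_MH = (27.4809 + 25.8596 + 26.5660) / (9.5634 + 11.3596 + 53.4194) = 79.9066 / 74.3425 = 1.07484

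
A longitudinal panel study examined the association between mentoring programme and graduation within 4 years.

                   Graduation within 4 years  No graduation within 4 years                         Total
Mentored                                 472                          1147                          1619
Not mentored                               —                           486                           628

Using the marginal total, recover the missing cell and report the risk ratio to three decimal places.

1.289

The missing cell is in the unexposed row: 628 − 486 = 142.
So a = 472, b = 1147, c = 142, d = 486.
RR = [a/(a+b)] / [c/(c+d)] = (472/1619) / (142/628) = 0.29154/0.22611 = 1.28934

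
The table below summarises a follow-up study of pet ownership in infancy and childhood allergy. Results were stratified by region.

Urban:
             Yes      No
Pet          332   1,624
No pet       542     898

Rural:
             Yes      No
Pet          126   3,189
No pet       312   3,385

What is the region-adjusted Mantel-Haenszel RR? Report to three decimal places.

RR_MH = Σ(aᵢ·n₀ᵢ/nᵢ) / Σ(cᵢ·n₁ᵢ/nᵢ), with n₁ᵢ = aᵢ+bᵢ (exposed), n₀ᵢ = cᵢ+dᵢ (unexposed), nᵢ = n₁ᵢ+n₀ᵢ.
Stratum 1 (Urban): n₁ = 1956, n₀ = 1440, n = 3396; a·n₀/n = 332·1440/3396 = 140.7774; c·n₁/n = 542·1956/3396 = 312.1767
Stratum 2 (Rural): n₁ = 3315, n₀ = 3697, n = 7012; a·n₀/n = 126·3697/7012 = 66.4321; c·n₁/n = 312·3315/7012 = 147.5014
RR_MH = (140.7774 + 66.4321) / (312.1767 + 147.5014) = 207.2095 / 459.6781 = 0.45077

0.451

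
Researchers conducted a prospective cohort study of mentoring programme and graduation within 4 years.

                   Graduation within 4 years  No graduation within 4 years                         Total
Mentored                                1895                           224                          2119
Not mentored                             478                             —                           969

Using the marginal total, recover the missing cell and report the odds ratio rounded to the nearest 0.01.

8.69

The missing cell is in the unexposed row: 969 − 478 = 491.
So a = 1895, b = 224, c = 478, d = 491.
OR = (a·d)/(b·c) = (1895 × 491) / (224 × 478) = 930445 / 107072 = 8.68990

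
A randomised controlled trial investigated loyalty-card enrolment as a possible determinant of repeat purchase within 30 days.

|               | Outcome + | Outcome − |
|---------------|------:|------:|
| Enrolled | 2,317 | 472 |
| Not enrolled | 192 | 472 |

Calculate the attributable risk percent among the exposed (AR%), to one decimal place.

65.2

Cells: a = 2317, b = 472, c = 192, d = 472.
Risk in exposed = 2317/2789 = 0.83076; risk in unexposed = 192/664 = 0.28916.
RR = 0.83076/0.28916 = 2.87306
AR% = (RR − 1)/RR × 100 = (2.87306 − 1)/2.87306 × 100 = 65.1939%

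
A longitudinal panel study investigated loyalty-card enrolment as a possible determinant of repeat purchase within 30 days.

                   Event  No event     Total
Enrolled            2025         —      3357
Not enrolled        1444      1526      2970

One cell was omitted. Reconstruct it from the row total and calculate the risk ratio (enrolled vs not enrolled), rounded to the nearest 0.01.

The missing cell is in the exposed row: 3357 − 2025 = 1332.
So a = 2025, b = 1332, c = 1444, d = 1526.
RR = [a/(a+b)] / [c/(c+d)] = (2025/3357) / (1444/2970) = 0.60322/0.48620 = 1.24069

1.24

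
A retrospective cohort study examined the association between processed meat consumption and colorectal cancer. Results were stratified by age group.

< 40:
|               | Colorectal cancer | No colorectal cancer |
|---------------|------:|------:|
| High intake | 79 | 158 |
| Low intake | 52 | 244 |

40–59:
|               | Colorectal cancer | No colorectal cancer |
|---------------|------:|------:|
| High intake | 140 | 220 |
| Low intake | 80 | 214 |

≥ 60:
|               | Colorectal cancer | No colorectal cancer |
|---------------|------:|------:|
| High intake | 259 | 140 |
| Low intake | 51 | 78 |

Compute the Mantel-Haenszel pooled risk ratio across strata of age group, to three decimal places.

RR_MH = Σ(aᵢ·n₀ᵢ/nᵢ) / Σ(cᵢ·n₁ᵢ/nᵢ), with n₁ᵢ = aᵢ+bᵢ (exposed), n₀ᵢ = cᵢ+dᵢ (unexposed), nᵢ = n₁ᵢ+n₀ᵢ.
Stratum 1 (< 40): n₁ = 237, n₀ = 296, n = 533; a·n₀/n = 79·296/533 = 43.8724; c·n₁/n = 52·237/533 = 23.1220
Stratum 2 (40–59): n₁ = 360, n₀ = 294, n = 654; a·n₀/n = 140·294/654 = 62.9358; c·n₁/n = 80·360/654 = 44.0367
Stratum 3 (≥ 60): n₁ = 399, n₀ = 129, n = 528; a·n₀/n = 259·129/528 = 63.2784; c·n₁/n = 51·399/528 = 38.5398
RR_MH = (43.8724 + 62.9358 + 63.2784) / (23.1220 + 44.0367 + 38.5398) = 170.0866 / 105.6984 = 1.60917

1.609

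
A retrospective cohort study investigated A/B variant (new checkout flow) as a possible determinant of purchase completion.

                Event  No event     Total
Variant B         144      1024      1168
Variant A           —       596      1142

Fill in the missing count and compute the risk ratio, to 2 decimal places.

The missing cell is in the unexposed row: 1142 − 596 = 546.
So a = 144, b = 1024, c = 546, d = 596.
RR = [a/(a+b)] / [c/(c+d)] = (144/1168) / (546/1142) = 0.12329/0.47811 = 0.25787

0.26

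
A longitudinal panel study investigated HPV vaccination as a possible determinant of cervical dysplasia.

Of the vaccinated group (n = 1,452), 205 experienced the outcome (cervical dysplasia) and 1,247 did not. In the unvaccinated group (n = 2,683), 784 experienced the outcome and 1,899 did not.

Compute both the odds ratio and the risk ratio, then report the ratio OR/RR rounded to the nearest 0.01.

From the description: a = 205, b = 1247, c = 784, d = 1899.
OR = (205·1899)/(1247·784) = 389295/977648 = 0.39820
Risk in exposed = 205/1452 = 0.14118; risk in unexposed = 784/2683 = 0.29221; RR = 0.48316
OR/RR = 0.39820 / 0.48316 = 0.82415
The outcome is not rare, so the OR lies further from 1 than the RR.

0.82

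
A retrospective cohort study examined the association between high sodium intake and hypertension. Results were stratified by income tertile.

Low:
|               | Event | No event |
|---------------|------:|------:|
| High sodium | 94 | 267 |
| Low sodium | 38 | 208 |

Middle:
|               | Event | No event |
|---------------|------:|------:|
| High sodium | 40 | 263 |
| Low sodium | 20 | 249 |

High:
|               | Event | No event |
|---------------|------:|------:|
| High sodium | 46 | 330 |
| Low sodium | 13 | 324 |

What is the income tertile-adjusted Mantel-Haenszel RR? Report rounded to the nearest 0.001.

1.964

RR_MH = Σ(aᵢ·n₀ᵢ/nᵢ) / Σ(cᵢ·n₁ᵢ/nᵢ), with n₁ᵢ = aᵢ+bᵢ (exposed), n₀ᵢ = cᵢ+dᵢ (unexposed), nᵢ = n₁ᵢ+n₀ᵢ.
Stratum 1 (Low): n₁ = 361, n₀ = 246, n = 607; a·n₀/n = 94·246/607 = 38.0956; c·n₁/n = 38·361/607 = 22.5997
Stratum 2 (Middle): n₁ = 303, n₀ = 269, n = 572; a·n₀/n = 40·269/572 = 18.8112; c·n₁/n = 20·303/572 = 10.5944
Stratum 3 (High): n₁ = 376, n₀ = 337, n = 713; a·n₀/n = 46·337/713 = 21.7419; c·n₁/n = 13·376/713 = 6.8555
RR_MH = (38.0956 + 18.8112 + 21.7419) / (22.5997 + 10.5944 + 6.8555) = 78.6487 / 40.0496 = 1.96378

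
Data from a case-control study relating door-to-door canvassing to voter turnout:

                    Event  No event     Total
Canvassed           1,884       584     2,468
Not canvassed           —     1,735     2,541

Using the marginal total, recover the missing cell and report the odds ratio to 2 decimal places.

6.94

The missing cell is in the unexposed row: 2541 − 1735 = 806.
So a = 1884, b = 584, c = 806, d = 1735.
OR = (a·d)/(b·c) = (1884 × 1735) / (584 × 806) = 3268740 / 470704 = 6.94436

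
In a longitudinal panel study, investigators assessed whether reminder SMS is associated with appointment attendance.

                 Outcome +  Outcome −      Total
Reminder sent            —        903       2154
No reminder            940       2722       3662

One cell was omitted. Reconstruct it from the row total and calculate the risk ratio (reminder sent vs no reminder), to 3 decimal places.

2.263

The missing cell is in the exposed row: 2154 − 903 = 1251.
So a = 1251, b = 903, c = 940, d = 2722.
RR = [a/(a+b)] / [c/(c+d)] = (1251/2154) / (940/3662) = 0.58078/0.25669 = 2.26257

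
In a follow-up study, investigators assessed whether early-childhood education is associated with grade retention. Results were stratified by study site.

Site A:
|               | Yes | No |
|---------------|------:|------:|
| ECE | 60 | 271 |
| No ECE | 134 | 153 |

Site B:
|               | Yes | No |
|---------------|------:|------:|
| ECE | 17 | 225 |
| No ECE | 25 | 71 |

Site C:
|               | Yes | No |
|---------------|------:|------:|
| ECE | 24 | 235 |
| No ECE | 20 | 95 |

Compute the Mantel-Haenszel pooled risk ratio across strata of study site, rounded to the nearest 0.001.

RR_MH = Σ(aᵢ·n₀ᵢ/nᵢ) / Σ(cᵢ·n₁ᵢ/nᵢ), with n₁ᵢ = aᵢ+bᵢ (exposed), n₀ᵢ = cᵢ+dᵢ (unexposed), nᵢ = n₁ᵢ+n₀ᵢ.
Stratum 1 (Site A): n₁ = 331, n₀ = 287, n = 618; a·n₀/n = 60·287/618 = 27.8641; c·n₁/n = 134·331/618 = 71.7702
Stratum 2 (Site B): n₁ = 242, n₀ = 96, n = 338; a·n₀/n = 17·96/338 = 4.8284; c·n₁/n = 25·242/338 = 17.8994
Stratum 3 (Site C): n₁ = 259, n₀ = 115, n = 374; a·n₀/n = 24·115/374 = 7.3797; c·n₁/n = 20·259/374 = 13.8503
RR_MH = (27.8641 + 4.8284 + 7.3797) / (71.7702 + 17.8994 + 13.8503) = 40.0722 / 103.5199 = 0.38710

0.387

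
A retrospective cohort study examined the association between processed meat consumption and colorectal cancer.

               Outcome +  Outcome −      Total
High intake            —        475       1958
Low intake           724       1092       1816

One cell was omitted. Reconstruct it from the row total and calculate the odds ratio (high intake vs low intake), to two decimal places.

The missing cell is in the exposed row: 1958 − 475 = 1483.
So a = 1483, b = 475, c = 724, d = 1092.
OR = (a·d)/(b·c) = (1483 × 1092) / (475 × 724) = 1619436 / 343900 = 4.70903

4.71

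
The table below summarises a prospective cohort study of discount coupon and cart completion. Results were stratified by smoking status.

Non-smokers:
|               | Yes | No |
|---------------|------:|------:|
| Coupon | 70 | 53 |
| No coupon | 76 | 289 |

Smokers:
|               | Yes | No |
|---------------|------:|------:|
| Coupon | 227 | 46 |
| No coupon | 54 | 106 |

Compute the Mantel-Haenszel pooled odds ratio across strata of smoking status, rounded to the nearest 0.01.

OR_MH = Σ(aᵢdᵢ/nᵢ) / Σ(bᵢcᵢ/nᵢ), where nᵢ is the stratum total.
Stratum 1 (Non-smokers): n = 488; a·d/n = 70·289/488 = 41.4549; b·c/n = 53·76/488 = 8.2541
Stratum 2 (Smokers): n = 433; a·d/n = 227·106/433 = 55.5704; b·c/n = 46·54/433 = 5.7367
OR_MH = (41.4549 + 55.5704) / (8.2541 + 5.7367) = 97.0254 / 13.9908 = 6.93493

6.93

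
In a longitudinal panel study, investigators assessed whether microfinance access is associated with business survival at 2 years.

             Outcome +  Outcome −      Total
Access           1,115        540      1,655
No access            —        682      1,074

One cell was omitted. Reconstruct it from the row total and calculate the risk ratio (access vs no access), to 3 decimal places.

1.846

The missing cell is in the unexposed row: 1074 − 682 = 392.
So a = 1115, b = 540, c = 392, d = 682.
RR = [a/(a+b)] / [c/(c+d)] = (1115/1655) / (392/1074) = 0.67372/0.36499 = 1.84584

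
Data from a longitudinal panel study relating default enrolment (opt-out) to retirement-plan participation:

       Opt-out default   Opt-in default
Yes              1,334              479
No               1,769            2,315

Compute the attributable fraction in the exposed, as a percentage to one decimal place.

60.1

Reading the table with exposure as columns: a = 1334 (Opt-out default, case), b = 1769 (Opt-out default, non-case), c = 479 (Opt-in default, case), d = 2315.
Risk in exposed = 1334/3103 = 0.42991; risk in unexposed = 479/2794 = 0.17144.
RR = 0.42991/0.17144 = 2.50764
AR% = (RR − 1)/RR × 100 = (2.50764 − 1)/2.50764 × 100 = 60.1218%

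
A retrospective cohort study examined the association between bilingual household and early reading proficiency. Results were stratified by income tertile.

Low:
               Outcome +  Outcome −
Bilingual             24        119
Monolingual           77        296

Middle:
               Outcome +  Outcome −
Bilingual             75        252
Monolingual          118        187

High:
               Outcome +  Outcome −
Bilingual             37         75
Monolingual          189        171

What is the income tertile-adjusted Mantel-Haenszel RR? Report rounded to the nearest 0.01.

0.64

RR_MH = Σ(aᵢ·n₀ᵢ/nᵢ) / Σ(cᵢ·n₁ᵢ/nᵢ), with n₁ᵢ = aᵢ+bᵢ (exposed), n₀ᵢ = cᵢ+dᵢ (unexposed), nᵢ = n₁ᵢ+n₀ᵢ.
Stratum 1 (Low): n₁ = 143, n₀ = 373, n = 516; a·n₀/n = 24·373/516 = 17.3488; c·n₁/n = 77·143/516 = 21.3391
Stratum 2 (Middle): n₁ = 327, n₀ = 305, n = 632; a·n₀/n = 75·305/632 = 36.1946; c·n₁/n = 118·327/632 = 61.0538
Stratum 3 (High): n₁ = 112, n₀ = 360, n = 472; a·n₀/n = 37·360/472 = 28.2203; c·n₁/n = 189·112/472 = 44.8475
RR_MH = (17.3488 + 36.1946 + 28.2203) / (21.3391 + 61.0538 + 44.8475) = 81.7638 / 127.2404 = 0.64259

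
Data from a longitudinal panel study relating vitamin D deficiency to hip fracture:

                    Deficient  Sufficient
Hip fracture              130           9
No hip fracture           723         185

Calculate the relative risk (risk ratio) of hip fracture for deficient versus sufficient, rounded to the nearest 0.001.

Reading the table with exposure as columns: a = 130 (Deficient, case), b = 723 (Deficient, non-case), c = 9 (Sufficient, case), d = 185.
Risk in exposed = 130/853 = 0.15240; risk in unexposed = 9/194 = 0.04639.
RR = 0.15240 / 0.04639 = 3.28514
The risk among the exposed is 3.29 times that among the unexposed.

3.285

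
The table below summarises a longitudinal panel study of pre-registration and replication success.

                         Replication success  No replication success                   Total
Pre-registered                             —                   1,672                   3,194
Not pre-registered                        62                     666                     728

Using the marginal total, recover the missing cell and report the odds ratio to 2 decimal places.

9.78

The missing cell is in the exposed row: 3194 − 1672 = 1522.
So a = 1522, b = 1672, c = 62, d = 666.
OR = (a·d)/(b·c) = (1522 × 666) / (1672 × 62) = 1013652 / 103664 = 9.77825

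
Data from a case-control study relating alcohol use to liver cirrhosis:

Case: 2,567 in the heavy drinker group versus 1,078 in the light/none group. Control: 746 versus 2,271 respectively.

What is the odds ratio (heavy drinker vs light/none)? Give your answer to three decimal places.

7.249

From the description: a = 2567, b = 746, c = 1078, d = 2271.
OR = (a·d)/(b·c) = (2567 × 2271) / (746 × 1078) = 5829657 / 804188 = 7.24912
The odds of liver cirrhosis are about 7.25 times as high in the heavy drinker group.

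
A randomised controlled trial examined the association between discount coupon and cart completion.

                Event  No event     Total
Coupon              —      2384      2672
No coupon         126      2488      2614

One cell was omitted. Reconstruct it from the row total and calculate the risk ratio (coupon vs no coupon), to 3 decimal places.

The missing cell is in the exposed row: 2672 − 2384 = 288.
So a = 288, b = 2384, c = 126, d = 2488.
RR = [a/(a+b)] / [c/(c+d)] = (288/2672) / (126/2614) = 0.10778/0.04820 = 2.23610

2.236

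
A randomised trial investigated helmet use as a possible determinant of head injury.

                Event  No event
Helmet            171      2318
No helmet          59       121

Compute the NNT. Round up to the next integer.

4

Risk in treated group = 171/2489 = 0.06870; risk in control = 59/180 = 0.32778.
Absolute risk reduction = 0.32778 − 0.06870 = 0.25908
NNT = 1 / ARR = 1 / 0.25908 = 3.860 → round up → 4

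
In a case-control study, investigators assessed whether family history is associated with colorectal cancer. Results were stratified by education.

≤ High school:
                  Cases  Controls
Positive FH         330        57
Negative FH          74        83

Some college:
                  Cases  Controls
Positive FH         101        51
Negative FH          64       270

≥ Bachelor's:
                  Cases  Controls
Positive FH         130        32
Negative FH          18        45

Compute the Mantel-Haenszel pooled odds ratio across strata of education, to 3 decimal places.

7.778

OR_MH = Σ(aᵢdᵢ/nᵢ) / Σ(bᵢcᵢ/nᵢ), where nᵢ is the stratum total.
Stratum 1 (≤ High school): n = 544; a·d/n = 330·83/544 = 50.3493; b·c/n = 57·74/544 = 7.7537
Stratum 2 (Some college): n = 486; a·d/n = 101·270/486 = 56.1111; b·c/n = 51·64/486 = 6.7160
Stratum 3 (≥ Bachelor's): n = 225; a·d/n = 130·45/225 = 26.0000; b·c/n = 32·18/225 = 2.5600
OR_MH = (50.3493 + 56.1111 + 26.0000) / (7.7537 + 6.7160 + 2.5600) = 132.4604 / 17.0297 = 7.77819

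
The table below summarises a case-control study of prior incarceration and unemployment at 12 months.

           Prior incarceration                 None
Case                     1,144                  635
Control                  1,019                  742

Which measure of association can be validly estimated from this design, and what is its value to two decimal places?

Reading the table with exposure as columns: a = 1144 (Prior incarceration, case), b = 1019 (Prior incarceration, non-case), c = 635 (None, case), d = 742.
This is a case-control study: participants were sampled on outcome status, so risks in the source population cannot be estimated directly — relative risk is not valid here. The odds ratio is the appropriate measure.
OR = (a·d)/(b·c) = (1144 × 742) / (1019 × 635) = 848848 / 647065 = 1.31184

1.31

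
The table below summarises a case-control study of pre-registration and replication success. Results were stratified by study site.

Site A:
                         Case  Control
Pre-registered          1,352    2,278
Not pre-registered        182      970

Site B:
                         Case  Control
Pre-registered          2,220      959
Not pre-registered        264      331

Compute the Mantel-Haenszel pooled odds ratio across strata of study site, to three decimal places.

OR_MH = Σ(aᵢdᵢ/nᵢ) / Σ(bᵢcᵢ/nᵢ), where nᵢ is the stratum total.
Stratum 1 (Site A): n = 4782; a·d/n = 1352·970/4782 = 274.2451; b·c/n = 2278·182/4782 = 86.6993
Stratum 2 (Site B): n = 3774; a·d/n = 2220·331/3774 = 194.7059; b·c/n = 959·264/3774 = 67.0843
OR_MH = (274.2451 + 194.7059) / (86.6993 + 67.0843) = 468.9510 / 153.7835 = 3.04942

3.049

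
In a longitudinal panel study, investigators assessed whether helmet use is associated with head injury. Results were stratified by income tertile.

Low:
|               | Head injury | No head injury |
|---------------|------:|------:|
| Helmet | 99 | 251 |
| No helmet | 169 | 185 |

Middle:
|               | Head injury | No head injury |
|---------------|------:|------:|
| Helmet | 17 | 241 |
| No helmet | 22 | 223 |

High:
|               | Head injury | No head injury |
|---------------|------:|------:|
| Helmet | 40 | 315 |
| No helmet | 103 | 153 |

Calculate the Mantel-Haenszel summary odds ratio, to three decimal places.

OR_MH = Σ(aᵢdᵢ/nᵢ) / Σ(bᵢcᵢ/nᵢ), where nᵢ is the stratum total.
Stratum 1 (Low): n = 704; a·d/n = 99·185/704 = 26.0156; b·c/n = 251·169/704 = 60.2543
Stratum 2 (Middle): n = 503; a·d/n = 17·223/503 = 7.5368; b·c/n = 241·22/503 = 10.5408
Stratum 3 (High): n = 611; a·d/n = 40·153/611 = 10.0164; b·c/n = 315·103/611 = 53.1015
OR_MH = (26.0156 + 7.5368 + 10.0164) / (60.2543 + 10.5408 + 53.1015) = 43.5688 / 123.8965 = 0.35165

0.352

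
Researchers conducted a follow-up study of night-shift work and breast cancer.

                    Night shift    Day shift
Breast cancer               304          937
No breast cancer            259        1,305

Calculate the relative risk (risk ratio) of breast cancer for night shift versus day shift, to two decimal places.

Reading the table with exposure as columns: a = 304 (Night shift, case), b = 259 (Night shift, non-case), c = 937 (Day shift, case), d = 1305.
Risk in exposed = 304/563 = 0.53996; risk in unexposed = 937/2242 = 0.41793.
RR = 0.53996 / 0.41793 = 1.29200
The risk among the exposed is 1.29 times that among the unexposed.

1.29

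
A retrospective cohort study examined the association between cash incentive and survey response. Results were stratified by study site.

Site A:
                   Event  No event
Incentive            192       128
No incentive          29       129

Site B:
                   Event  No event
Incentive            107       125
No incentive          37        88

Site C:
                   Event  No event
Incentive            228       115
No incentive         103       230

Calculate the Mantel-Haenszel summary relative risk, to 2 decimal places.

2.23

RR_MH = Σ(aᵢ·n₀ᵢ/nᵢ) / Σ(cᵢ·n₁ᵢ/nᵢ), with n₁ᵢ = aᵢ+bᵢ (exposed), n₀ᵢ = cᵢ+dᵢ (unexposed), nᵢ = n₁ᵢ+n₀ᵢ.
Stratum 1 (Site A): n₁ = 320, n₀ = 158, n = 478; a·n₀/n = 192·158/478 = 63.4644; c·n₁/n = 29·320/478 = 19.4142
Stratum 2 (Site B): n₁ = 232, n₀ = 125, n = 357; a·n₀/n = 107·125/357 = 37.4650; c·n₁/n = 37·232/357 = 24.0448
Stratum 3 (Site C): n₁ = 343, n₀ = 333, n = 676; a·n₀/n = 228·333/676 = 112.3136; c·n₁/n = 103·343/676 = 52.2618
RR_MH = (63.4644 + 37.4650 + 112.3136) / (19.4142 + 24.0448 + 52.2618) = 213.2430 / 95.7209 = 2.22776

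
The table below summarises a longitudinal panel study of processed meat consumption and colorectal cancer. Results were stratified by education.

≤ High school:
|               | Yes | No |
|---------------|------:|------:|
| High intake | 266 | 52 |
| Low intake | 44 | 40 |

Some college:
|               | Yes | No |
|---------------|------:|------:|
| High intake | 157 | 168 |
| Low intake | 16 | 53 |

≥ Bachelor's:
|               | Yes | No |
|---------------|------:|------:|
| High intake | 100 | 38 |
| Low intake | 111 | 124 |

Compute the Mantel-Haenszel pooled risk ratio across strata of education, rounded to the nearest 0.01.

1.64

RR_MH = Σ(aᵢ·n₀ᵢ/nᵢ) / Σ(cᵢ·n₁ᵢ/nᵢ), with n₁ᵢ = aᵢ+bᵢ (exposed), n₀ᵢ = cᵢ+dᵢ (unexposed), nᵢ = n₁ᵢ+n₀ᵢ.
Stratum 1 (≤ High school): n₁ = 318, n₀ = 84, n = 402; a·n₀/n = 266·84/402 = 55.5821; c·n₁/n = 44·318/402 = 34.8060
Stratum 2 (Some college): n₁ = 325, n₀ = 69, n = 394; a·n₀/n = 157·69/394 = 27.4949; c·n₁/n = 16·325/394 = 13.1980
Stratum 3 (≥ Bachelor's): n₁ = 138, n₀ = 235, n = 373; a·n₀/n = 100·235/373 = 63.0027; c·n₁/n = 111·138/373 = 41.0670
RR_MH = (55.5821 + 27.4949 + 63.0027) / (34.8060 + 13.1980 + 41.0670) = 146.0797 / 89.0710 = 1.64004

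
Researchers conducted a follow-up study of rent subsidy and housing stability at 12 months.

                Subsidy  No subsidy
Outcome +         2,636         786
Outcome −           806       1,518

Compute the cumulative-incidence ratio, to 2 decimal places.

Reading the table with exposure as columns: a = 2636 (Subsidy, case), b = 806 (Subsidy, non-case), c = 786 (No subsidy, case), d = 1518.
Risk in exposed = 2636/3442 = 0.76583; risk in unexposed = 786/2304 = 0.34115.
RR = 0.76583 / 0.34115 = 2.24489
The risk among the exposed is 2.24 times that among the unexposed.

2.24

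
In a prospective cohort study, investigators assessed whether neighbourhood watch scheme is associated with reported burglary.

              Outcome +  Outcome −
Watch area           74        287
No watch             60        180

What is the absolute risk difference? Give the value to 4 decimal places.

Cells: a = 74, b = 287, c = 60, d = 180.
Risk in exposed = 74/361 = 0.204986; risk in unexposed = 60/240 = 0.250000.
Risk difference = 0.204986 − 0.250000 = -0.045014

-0.0450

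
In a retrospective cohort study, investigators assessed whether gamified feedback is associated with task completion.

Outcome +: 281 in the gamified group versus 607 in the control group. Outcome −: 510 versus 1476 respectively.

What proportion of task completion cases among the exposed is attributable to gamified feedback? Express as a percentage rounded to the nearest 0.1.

From the description: a = 281, b = 510, c = 607, d = 1476.
Risk in exposed = 281/791 = 0.35525; risk in unexposed = 607/2083 = 0.29141.
RR = 0.35525/0.29141 = 1.21907
AR% = (RR − 1)/RR × 100 = (1.21907 − 1)/1.21907 × 100 = 17.9706%

18.0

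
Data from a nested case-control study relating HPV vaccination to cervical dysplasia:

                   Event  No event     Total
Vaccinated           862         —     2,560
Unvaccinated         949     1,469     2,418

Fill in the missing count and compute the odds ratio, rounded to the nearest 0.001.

0.786

The missing cell is in the exposed row: 2560 − 862 = 1698.
So a = 862, b = 1698, c = 949, d = 1469.
OR = (a·d)/(b·c) = (862 × 1469) / (1698 × 949) = 1266278 / 1611402 = 0.78582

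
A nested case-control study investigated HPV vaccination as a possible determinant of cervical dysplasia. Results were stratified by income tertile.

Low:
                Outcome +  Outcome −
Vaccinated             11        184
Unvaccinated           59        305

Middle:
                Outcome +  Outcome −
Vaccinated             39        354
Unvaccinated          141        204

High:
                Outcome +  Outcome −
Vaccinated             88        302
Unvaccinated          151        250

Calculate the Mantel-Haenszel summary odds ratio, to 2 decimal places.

0.31

OR_MH = Σ(aᵢdᵢ/nᵢ) / Σ(bᵢcᵢ/nᵢ), where nᵢ is the stratum total.
Stratum 1 (Low): n = 559; a·d/n = 11·305/559 = 6.0018; b·c/n = 184·59/559 = 19.4204
Stratum 2 (Middle): n = 738; a·d/n = 39·204/738 = 10.7805; b·c/n = 354·141/738 = 67.6341
Stratum 3 (High): n = 791; a·d/n = 88·250/791 = 27.8129; b·c/n = 302·151/791 = 57.6511
OR_MH = (6.0018 + 10.7805 + 27.8129) / (19.4204 + 67.6341 + 57.6511) = 44.5952 / 144.7056 = 0.30818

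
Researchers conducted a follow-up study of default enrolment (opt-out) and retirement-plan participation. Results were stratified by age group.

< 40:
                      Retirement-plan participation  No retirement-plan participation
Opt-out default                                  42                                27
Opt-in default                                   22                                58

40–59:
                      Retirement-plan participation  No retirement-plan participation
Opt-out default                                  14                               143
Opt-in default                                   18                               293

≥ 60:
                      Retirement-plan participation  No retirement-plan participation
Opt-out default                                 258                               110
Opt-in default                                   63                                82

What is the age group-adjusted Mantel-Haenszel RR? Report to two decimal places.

RR_MH = Σ(aᵢ·n₀ᵢ/nᵢ) / Σ(cᵢ·n₁ᵢ/nᵢ), with n₁ᵢ = aᵢ+bᵢ (exposed), n₀ᵢ = cᵢ+dᵢ (unexposed), nᵢ = n₁ᵢ+n₀ᵢ.
Stratum 1 (< 40): n₁ = 69, n₀ = 80, n = 149; a·n₀/n = 42·80/149 = 22.5503; c·n₁/n = 22·69/149 = 10.1879
Stratum 2 (40–59): n₁ = 157, n₀ = 311, n = 468; a·n₀/n = 14·311/468 = 9.3034; c·n₁/n = 18·157/468 = 6.0385
Stratum 3 (≥ 60): n₁ = 368, n₀ = 145, n = 513; a·n₀/n = 258·145/513 = 72.9240; c·n₁/n = 63·368/513 = 45.1930
RR_MH = (22.5503 + 9.3034 + 72.9240) / (10.1879 + 6.0385 + 45.1930) = 104.7777 / 61.4194 = 1.70594

1.71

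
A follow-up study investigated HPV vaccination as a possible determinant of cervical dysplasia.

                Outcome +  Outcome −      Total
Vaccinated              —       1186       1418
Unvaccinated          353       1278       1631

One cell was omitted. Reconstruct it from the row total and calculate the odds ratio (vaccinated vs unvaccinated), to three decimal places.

0.708

The missing cell is in the exposed row: 1418 − 1186 = 232.
So a = 232, b = 1186, c = 353, d = 1278.
OR = (a·d)/(b·c) = (232 × 1278) / (1186 × 353) = 296496 / 418658 = 0.70821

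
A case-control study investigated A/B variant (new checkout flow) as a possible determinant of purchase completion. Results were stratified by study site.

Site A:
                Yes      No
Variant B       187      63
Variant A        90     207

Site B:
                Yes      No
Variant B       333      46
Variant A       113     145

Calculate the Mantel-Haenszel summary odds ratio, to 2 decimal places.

OR_MH = Σ(aᵢdᵢ/nᵢ) / Σ(bᵢcᵢ/nᵢ), where nᵢ is the stratum total.
Stratum 1 (Site A): n = 547; a·d/n = 187·207/547 = 70.7660; b·c/n = 63·90/547 = 10.3656
Stratum 2 (Site B): n = 637; a·d/n = 333·145/637 = 75.8006; b·c/n = 46·113/637 = 8.1601
OR_MH = (70.7660 + 75.8006) / (10.3656 + 8.1601) = 146.5666 / 18.5258 = 7.91151

7.91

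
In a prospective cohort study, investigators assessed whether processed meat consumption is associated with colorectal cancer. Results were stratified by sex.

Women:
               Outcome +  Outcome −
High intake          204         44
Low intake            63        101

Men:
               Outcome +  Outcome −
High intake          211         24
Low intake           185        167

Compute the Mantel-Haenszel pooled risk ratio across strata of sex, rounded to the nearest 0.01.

1.85

RR_MH = Σ(aᵢ·n₀ᵢ/nᵢ) / Σ(cᵢ·n₁ᵢ/nᵢ), with n₁ᵢ = aᵢ+bᵢ (exposed), n₀ᵢ = cᵢ+dᵢ (unexposed), nᵢ = n₁ᵢ+n₀ᵢ.
Stratum 1 (Women): n₁ = 248, n₀ = 164, n = 412; a·n₀/n = 204·164/412 = 81.2039; c·n₁/n = 63·248/412 = 37.9223
Stratum 2 (Men): n₁ = 235, n₀ = 352, n = 587; a·n₀/n = 211·352/587 = 126.5281; c·n₁/n = 185·235/587 = 74.0630
RR_MH = (81.2039 + 126.5281) / (37.9223 + 74.0630) = 207.7320 / 111.9854 = 1.85499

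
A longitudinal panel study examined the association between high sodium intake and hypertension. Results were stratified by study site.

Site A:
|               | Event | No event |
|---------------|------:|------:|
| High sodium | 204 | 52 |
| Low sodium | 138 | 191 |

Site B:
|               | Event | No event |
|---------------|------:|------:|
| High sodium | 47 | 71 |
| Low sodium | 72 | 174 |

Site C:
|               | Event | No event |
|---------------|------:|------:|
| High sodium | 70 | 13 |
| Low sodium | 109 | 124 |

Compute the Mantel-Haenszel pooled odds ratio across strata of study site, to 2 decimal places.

OR_MH = Σ(aᵢdᵢ/nᵢ) / Σ(bᵢcᵢ/nᵢ), where nᵢ is the stratum total.
Stratum 1 (Site A): n = 585; a·d/n = 204·191/585 = 66.6051; b·c/n = 52·138/585 = 12.2667
Stratum 2 (Site B): n = 364; a·d/n = 47·174/364 = 22.4670; b·c/n = 71·72/364 = 14.0440
Stratum 3 (Site C): n = 316; a·d/n = 70·124/316 = 27.4684; b·c/n = 13·109/316 = 4.4842
OR_MH = (66.6051 + 22.4670 + 27.4684) / (12.2667 + 14.0440 + 4.4842) = 116.5405 / 30.7948 = 3.78442

3.78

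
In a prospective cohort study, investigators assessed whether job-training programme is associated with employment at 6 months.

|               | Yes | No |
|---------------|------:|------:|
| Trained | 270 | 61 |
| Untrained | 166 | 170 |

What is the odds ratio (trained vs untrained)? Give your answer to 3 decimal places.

Cells: a = 270, b = 61, c = 166, d = 170.
OR = (a·d)/(b·c) = (270 × 170) / (61 × 166) = 45900 / 10126 = 4.53289
The odds of employment at 6 months are about 4.53 times as high in the trained group.

4.533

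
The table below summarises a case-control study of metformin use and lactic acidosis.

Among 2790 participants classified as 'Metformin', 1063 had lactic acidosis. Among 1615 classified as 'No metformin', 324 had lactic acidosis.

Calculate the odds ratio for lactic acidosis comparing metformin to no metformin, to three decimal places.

2.453

From the description: a = 1063, b = 1727, c = 324, d = 1291.
OR = (a·d)/(b·c) = (1063 × 1291) / (1727 × 324) = 1372333 / 559548 = 2.45257
The odds of lactic acidosis are about 2.45 times as high in the metformin group.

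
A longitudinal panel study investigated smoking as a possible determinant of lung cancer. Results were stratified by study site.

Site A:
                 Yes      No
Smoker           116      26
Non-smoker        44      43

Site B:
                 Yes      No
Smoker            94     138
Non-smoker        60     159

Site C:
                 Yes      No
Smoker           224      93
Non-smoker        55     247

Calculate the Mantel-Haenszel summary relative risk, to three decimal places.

RR_MH = Σ(aᵢ·n₀ᵢ/nᵢ) / Σ(cᵢ·n₁ᵢ/nᵢ), with n₁ᵢ = aᵢ+bᵢ (exposed), n₀ᵢ = cᵢ+dᵢ (unexposed), nᵢ = n₁ᵢ+n₀ᵢ.
Stratum 1 (Site A): n₁ = 142, n₀ = 87, n = 229; a·n₀/n = 116·87/229 = 44.0699; c·n₁/n = 44·142/229 = 27.2838
Stratum 2 (Site B): n₁ = 232, n₀ = 219, n = 451; a·n₀/n = 94·219/451 = 45.6452; c·n₁/n = 60·232/451 = 30.8647
Stratum 3 (Site C): n₁ = 317, n₀ = 302, n = 619; a·n₀/n = 224·302/619 = 109.2859; c·n₁/n = 55·317/619 = 28.1664
RR_MH = (44.0699 + 45.6452 + 109.2859) / (27.2838 + 30.8647 + 28.1664) = 199.0010 / 86.3150 = 2.30552

2.306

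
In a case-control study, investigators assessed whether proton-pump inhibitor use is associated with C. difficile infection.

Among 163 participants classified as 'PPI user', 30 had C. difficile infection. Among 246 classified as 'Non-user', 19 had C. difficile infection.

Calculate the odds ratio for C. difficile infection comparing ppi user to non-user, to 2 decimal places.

From the description: a = 30, b = 133, c = 19, d = 227.
OR = (a·d)/(b·c) = (30 × 227) / (133 × 19) = 6810 / 2527 = 2.69490
The odds of C. difficile infection are about 2.69 times as high in the ppi user group.

2.69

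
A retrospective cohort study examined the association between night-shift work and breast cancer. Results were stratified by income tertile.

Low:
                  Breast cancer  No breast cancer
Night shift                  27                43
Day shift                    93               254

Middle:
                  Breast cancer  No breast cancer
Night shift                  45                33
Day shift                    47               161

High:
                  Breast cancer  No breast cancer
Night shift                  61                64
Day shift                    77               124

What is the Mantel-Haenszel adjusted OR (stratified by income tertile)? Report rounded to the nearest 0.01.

2.16

OR_MH = Σ(aᵢdᵢ/nᵢ) / Σ(bᵢcᵢ/nᵢ), where nᵢ is the stratum total.
Stratum 1 (Low): n = 417; a·d/n = 27·254/417 = 16.4460; b·c/n = 43·93/417 = 9.5899
Stratum 2 (Middle): n = 286; a·d/n = 45·161/286 = 25.3322; b·c/n = 33·47/286 = 5.4231
Stratum 3 (High): n = 326; a·d/n = 61·124/326 = 23.2025; b·c/n = 64·77/326 = 15.1166
OR_MH = (16.4460 + 25.3322 + 23.2025) / (9.5899 + 5.4231 + 15.1166) = 64.9807 / 30.1296 = 2.15671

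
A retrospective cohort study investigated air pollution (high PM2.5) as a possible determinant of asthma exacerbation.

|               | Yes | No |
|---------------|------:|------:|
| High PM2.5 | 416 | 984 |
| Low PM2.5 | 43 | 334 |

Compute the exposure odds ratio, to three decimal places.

3.284

Cells: a = 416, b = 984, c = 43, d = 334.
OR = (a·d)/(b·c) = (416 × 334) / (984 × 43) = 138944 / 42312 = 3.28380
The odds of asthma exacerbation are about 3.28 times as high in the high pm2.5 group.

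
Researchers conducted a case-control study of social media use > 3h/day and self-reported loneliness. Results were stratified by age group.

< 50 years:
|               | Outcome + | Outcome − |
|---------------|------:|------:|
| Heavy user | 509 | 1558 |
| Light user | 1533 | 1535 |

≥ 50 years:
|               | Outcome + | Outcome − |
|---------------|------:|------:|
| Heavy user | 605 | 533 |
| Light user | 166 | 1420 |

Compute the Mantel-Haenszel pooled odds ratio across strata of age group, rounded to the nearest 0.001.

0.940

OR_MH = Σ(aᵢdᵢ/nᵢ) / Σ(bᵢcᵢ/nᵢ), where nᵢ is the stratum total.
Stratum 1 (< 50 years): n = 5135; a·d/n = 509·1535/5135 = 152.1548; b·c/n = 1558·1533/5135 = 465.1244
Stratum 2 (≥ 50 years): n = 2724; a·d/n = 605·1420/2724 = 315.3818; b·c/n = 533·166/2724 = 32.4809
OR_MH = (152.1548 + 315.3818) / (465.1244 + 32.4809) = 467.5366 / 497.6054 = 0.93957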